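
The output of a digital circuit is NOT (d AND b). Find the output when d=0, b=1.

Substituting: NOT (0 AND 1)
= 1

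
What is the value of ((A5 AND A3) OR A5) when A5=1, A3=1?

Substituting: ((1 AND 1) OR 1)
= 1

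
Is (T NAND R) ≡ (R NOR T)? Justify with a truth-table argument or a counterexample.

No. Counterexample: with T=0, R=1, Expression 1 = 1 but Expression 2 = 0.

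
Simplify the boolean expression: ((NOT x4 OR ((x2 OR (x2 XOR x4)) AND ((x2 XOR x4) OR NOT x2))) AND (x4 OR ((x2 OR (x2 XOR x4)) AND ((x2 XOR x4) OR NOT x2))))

By distribution ((E OR v) AND (E OR NOT v) = E) then distribution ((E OR v) AND (E OR NOT v) = E):
= (x2 XOR x4)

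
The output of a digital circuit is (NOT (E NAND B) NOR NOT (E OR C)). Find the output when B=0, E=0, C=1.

Substituting: (NOT (0 NAND 0) NOR NOT (0 OR 1))
= 1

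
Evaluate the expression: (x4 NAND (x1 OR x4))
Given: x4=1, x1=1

Substituting: (1 NAND (1 OR 1))
= 0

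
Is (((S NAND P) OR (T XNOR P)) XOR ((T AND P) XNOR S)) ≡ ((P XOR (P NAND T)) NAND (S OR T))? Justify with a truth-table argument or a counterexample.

No. Counterexample: with S=0, T=0, P=0, Expression 1 = 0 but Expression 2 = 1.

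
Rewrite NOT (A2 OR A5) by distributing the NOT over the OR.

NOT A2 AND NOT A5
De Morgan's: NOT(OR of terms) = AND of negations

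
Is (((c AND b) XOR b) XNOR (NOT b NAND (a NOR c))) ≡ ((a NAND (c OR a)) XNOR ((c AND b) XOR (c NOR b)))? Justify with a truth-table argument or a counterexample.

No. Counterexample: with b=0, c=1, a=1, Expression 1 = 0 but Expression 2 = 1.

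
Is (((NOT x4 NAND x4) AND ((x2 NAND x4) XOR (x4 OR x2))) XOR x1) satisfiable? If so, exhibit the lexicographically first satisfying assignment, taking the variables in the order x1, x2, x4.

x1=0, x2=0, x4=0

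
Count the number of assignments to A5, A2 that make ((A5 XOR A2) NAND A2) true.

Satisfying assignments: (0,0), (1,0), (1,1)
Count: 3 out of 4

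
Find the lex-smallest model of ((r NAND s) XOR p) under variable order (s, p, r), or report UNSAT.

s=0, p=0, r=0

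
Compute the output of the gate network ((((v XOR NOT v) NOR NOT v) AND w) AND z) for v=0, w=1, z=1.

Substituting: ((((0 XOR NOT 0) NOR NOT 0) AND 1) AND 1)
= 0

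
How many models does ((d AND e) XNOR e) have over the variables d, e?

Satisfying assignments: (0,0), (1,0), (1,1)
Count: 3 out of 4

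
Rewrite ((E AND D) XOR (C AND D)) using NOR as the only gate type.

((((((E NOR E) NOR (D NOR D)) NOR ((C NOR C) NOR (D NOR D))) NOR (((E NOR E) NOR (D NOR D)) NOR ((C NOR C) NOR (D NOR D)))) NOR ((((E NOR E) NOR (D NOR D)) NOR ((C NOR C) NOR (D NOR D))) NOR (((E NOR E) NOR (D NOR D)) NOR ((C NOR C) NOR (D NOR D))))) NOR ((((((E NOR E) NOR (D NOR D)) NOR ((E NOR E) NOR (D NOR D))) NOR (((C NOR C) NOR (D NOR D)) NOR ((C NOR C) NOR (D NOR D)))) NOR ((((E NOR E) NOR (D NOR D)) NOR ((E NOR E) NOR (D NOR D))) NOR (((C NOR C) NOR (D NOR D)) NOR ((C NOR C) NOR (D NOR D))))) NOR (((((E NOR E) NOR (D NOR D)) NOR ((E NOR E) NOR (D NOR D))) NOR (((C NOR C) NOR (D NOR D)) NOR ((C NOR C) NOR (D NOR D)))) NOR ((((E NOR E) NOR (D NOR D)) NOR ((E NOR E) NOR (D NOR D))) NOR (((C NOR C) NOR (D NOR D)) NOR ((C NOR C) NOR (D NOR D)))))))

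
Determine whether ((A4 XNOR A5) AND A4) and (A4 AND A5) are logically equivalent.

Yes, they are equivalent — the two output columns agree on all 4 assignments:
A5 | A4 | Expression 1 | Expression 2
-------------------------------------
0 | 0 | 0 | 0
0 | 1 | 0 | 0
1 | 0 | 0 | 0
1 | 1 | 1 | 1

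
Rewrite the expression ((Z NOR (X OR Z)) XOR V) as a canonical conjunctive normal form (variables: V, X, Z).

(V OR X OR NOT Z) AND (V OR NOT X OR Z) AND (V OR NOT X OR NOT Z) AND (NOT V OR X OR Z)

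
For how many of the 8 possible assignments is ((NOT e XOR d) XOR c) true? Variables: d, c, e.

Satisfying assignments: (0,0,0), (0,1,1), (1,0,1), (1,1,0)
Count: 4 out of 8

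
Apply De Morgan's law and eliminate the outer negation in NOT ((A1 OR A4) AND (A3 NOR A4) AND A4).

NOT (A1 OR A4) OR NOT (A3 NOR A4) OR NOT A4
De Morgan's: NOT(AND of terms) = OR of negations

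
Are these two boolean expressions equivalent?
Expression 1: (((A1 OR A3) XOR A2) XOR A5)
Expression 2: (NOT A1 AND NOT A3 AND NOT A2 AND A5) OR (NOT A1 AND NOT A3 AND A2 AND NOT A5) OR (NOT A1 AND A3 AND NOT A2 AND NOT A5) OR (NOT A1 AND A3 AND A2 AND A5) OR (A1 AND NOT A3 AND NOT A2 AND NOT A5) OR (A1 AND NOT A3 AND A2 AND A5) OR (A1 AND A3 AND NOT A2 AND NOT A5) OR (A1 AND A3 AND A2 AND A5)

Yes, they are equivalent — the two output columns agree on all 16 assignments:
A1 | A3 | A2 | A5 | Expression 1 | Expression 2
-----------------------------------------------
0 | 0 | 0 | 0 | 0 | 0
0 | 0 | 0 | 1 | 1 | 1
0 | 0 | 1 | 0 | 1 | 1
0 | 0 | 1 | 1 | 0 | 0
0 | 1 | 0 | 0 | 1 | 1
0 | 1 | 0 | 1 | 0 | 0
0 | 1 | 1 | 0 | 0 | 0
0 | 1 | 1 | 1 | 1 | 1
1 | 0 | 0 | 0 | 1 | 1
1 | 0 | 0 | 1 | 0 | 0
1 | 0 | 1 | 0 | 0 | 0
1 | 0 | 1 | 1 | 1 | 1
1 | 1 | 0 | 0 | 1 | 1
1 | 1 | 0 | 1 | 0 | 0
1 | 1 | 1 | 0 | 0 | 0
1 | 1 | 1 | 1 | 1 | 1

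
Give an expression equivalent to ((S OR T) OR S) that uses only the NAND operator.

((((S NAND S) NAND (T NAND T)) NAND ((S NAND S) NAND (T NAND T))) NAND (S NAND S))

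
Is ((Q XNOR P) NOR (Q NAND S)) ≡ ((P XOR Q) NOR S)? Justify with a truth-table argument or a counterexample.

No. Counterexample: with S=0, P=0, Q=0, Expression 1 = 0 but Expression 2 = 1.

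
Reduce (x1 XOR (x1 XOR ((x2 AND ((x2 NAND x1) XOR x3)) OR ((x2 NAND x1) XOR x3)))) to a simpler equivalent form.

By XOR self-cancellation ((E XOR v) XOR v = E) then absorption (E OR (E AND v) = E):
= ((x2 NAND x1) XOR x3)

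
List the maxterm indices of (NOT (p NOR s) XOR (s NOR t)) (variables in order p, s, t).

ΠM(1, 4) = (p OR s OR NOT t) AND (NOT p OR s OR t)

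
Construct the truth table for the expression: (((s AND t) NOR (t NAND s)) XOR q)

t | q | s | Output
------------------
0 | 0 | 0 | 0
0 | 0 | 1 | 0
0 | 1 | 0 | 1
0 | 1 | 1 | 1
1 | 0 | 0 | 0
1 | 0 | 1 | 0
1 | 1 | 0 | 1
1 | 1 | 1 | 1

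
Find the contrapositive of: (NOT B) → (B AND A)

Contrapositive: NOT (B AND A) → B
Note: A statement and its contrapositive are logically equivalent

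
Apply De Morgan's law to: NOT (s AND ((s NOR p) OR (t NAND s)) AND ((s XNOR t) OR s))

NOT s OR NOT ((s NOR p) OR (t NAND s)) OR NOT ((s XNOR t) OR s)
De Morgan's: NOT(AND of terms) = OR of negations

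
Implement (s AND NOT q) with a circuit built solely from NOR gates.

((s NOR s) NOR ((q NOR q) NOR (q NOR q)))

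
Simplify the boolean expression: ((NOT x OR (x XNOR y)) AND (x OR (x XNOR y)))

By distribution ((E OR v) AND (E OR NOT v) = E):
= (x XNOR y)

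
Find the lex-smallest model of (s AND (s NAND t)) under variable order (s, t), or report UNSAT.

s=1, t=0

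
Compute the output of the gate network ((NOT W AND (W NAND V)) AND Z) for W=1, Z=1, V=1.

Substituting: ((NOT 1 AND (1 NAND 1)) AND 1)
= 0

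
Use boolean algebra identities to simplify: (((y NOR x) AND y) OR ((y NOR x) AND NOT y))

By distribution ((E AND v) OR (E AND NOT v) = E):
= (y NOR x)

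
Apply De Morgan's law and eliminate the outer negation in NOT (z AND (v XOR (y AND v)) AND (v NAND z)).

NOT z OR NOT (v XOR (y AND v)) OR NOT (v NAND z)
De Morgan's: NOT(AND of terms) = OR of negations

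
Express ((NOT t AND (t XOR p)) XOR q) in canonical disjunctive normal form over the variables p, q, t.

(NOT p AND q AND NOT t) OR (NOT p AND q AND t) OR (p AND NOT q AND NOT t) OR (p AND q AND t)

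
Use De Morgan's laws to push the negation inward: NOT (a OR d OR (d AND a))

NOT a AND NOT d AND NOT (d AND a)
De Morgan's: NOT(OR of terms) = AND of negations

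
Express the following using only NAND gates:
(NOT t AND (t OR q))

(((t NAND t) NAND ((t NAND t) NAND (q NAND q))) NAND ((t NAND t) NAND ((t NAND t) NAND (q NAND q))))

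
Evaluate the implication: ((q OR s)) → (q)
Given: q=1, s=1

Antecedent ((q OR s)) = 1; consequent (q) = 1.
1 → 1 = 1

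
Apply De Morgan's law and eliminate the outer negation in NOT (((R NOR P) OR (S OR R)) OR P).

NOT ((R NOR P) OR (S OR R)) AND NOT P
De Morgan's: NOT(OR of terms) = AND of negations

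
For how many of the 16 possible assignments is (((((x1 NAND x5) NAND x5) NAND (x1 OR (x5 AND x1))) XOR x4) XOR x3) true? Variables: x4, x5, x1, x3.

Satisfying assignments: (0,0,0,0), (0,0,1,1), (0,1,0,0), (0,1,1,1), (1,0,0,1), (1,0,1,0), (1,1,0,1), (1,1,1,0)
Count: 8 out of 16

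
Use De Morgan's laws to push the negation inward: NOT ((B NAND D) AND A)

NOT (B NAND D) OR NOT A
De Morgan's: NOT(AND of terms) = OR of negations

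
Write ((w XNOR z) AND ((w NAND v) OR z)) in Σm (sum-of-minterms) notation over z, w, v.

Σm(0, 1, 6, 7) = (NOT z AND NOT w AND NOT v) OR (NOT z AND NOT w AND v) OR (z AND w AND NOT v) OR (z AND w AND v)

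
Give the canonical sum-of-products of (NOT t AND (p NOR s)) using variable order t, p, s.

Σm(0) = (NOT t AND NOT p AND NOT s)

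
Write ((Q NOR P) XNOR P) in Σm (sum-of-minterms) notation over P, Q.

Σm(1) = (NOT P AND Q)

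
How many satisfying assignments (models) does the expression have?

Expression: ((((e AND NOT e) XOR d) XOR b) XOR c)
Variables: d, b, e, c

Satisfying assignments: (0,0,0,1), (0,0,1,1), (0,1,0,0), (0,1,1,0), (1,0,0,0), (1,0,1,0), (1,1,0,1), (1,1,1,1)
Count: 8 out of 16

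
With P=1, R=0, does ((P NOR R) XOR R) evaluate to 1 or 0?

Substituting: ((1 NOR 0) XOR 0)
= 0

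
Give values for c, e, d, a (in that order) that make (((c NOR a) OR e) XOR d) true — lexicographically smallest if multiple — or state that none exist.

c=0, e=0, d=0, a=0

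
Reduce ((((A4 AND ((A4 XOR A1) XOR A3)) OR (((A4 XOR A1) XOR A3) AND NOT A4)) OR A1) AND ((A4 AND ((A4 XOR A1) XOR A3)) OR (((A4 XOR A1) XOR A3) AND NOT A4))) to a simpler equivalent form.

By absorption (E AND (E OR v) = E) then distribution ((E AND v) OR (E AND NOT v) = E):
= ((A4 XOR A1) XOR A3)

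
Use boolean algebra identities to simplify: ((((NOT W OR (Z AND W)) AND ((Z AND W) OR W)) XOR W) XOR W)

By XOR self-cancellation ((E XOR v) XOR v = E) then distribution ((E OR v) AND (E OR NOT v) = E):
= (Z AND W)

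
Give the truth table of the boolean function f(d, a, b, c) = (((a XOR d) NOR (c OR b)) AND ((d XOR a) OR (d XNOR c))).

d | a | b | c | Output
----------------------
0 | 0 | 0 | 0 | 1
0 | 0 | 0 | 1 | 0
0 | 0 | 1 | 0 | 0
0 | 0 | 1 | 1 | 0
0 | 1 | 0 | 0 | 0
0 | 1 | 0 | 1 | 0
0 | 1 | 1 | 0 | 0
0 | 1 | 1 | 1 | 0
1 | 0 | 0 | 0 | 0
1 | 0 | 0 | 1 | 0
1 | 0 | 1 | 0 | 0
1 | 0 | 1 | 1 | 0
1 | 1 | 0 | 0 | 0
1 | 1 | 0 | 1 | 0
1 | 1 | 1 | 0 | 0
1 | 1 | 1 | 1 | 0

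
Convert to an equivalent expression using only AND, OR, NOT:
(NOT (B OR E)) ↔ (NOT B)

((NOT (B OR E)) AND (NOT B)) OR ((B OR E) AND B)
(Biconditional = both true or both false)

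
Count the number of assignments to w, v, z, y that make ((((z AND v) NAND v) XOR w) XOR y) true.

Satisfying assignments: (0,0,0,0), (0,0,1,0), (0,1,0,0), (0,1,1,1), (1,0,0,1), (1,0,1,1), (1,1,0,1), (1,1,1,0)
Count: 8 out of 16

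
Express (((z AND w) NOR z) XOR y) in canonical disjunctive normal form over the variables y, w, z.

(NOT y AND NOT w AND NOT z) OR (NOT y AND w AND NOT z) OR (y AND NOT w AND z) OR (y AND w AND z)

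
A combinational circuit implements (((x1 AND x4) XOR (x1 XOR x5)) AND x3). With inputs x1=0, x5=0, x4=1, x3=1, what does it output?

Substituting: (((0 AND 1) XOR (0 XOR 0)) AND 1)
= 0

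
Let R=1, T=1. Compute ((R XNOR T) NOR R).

Substituting: ((1 XNOR 1) NOR 1)
= 0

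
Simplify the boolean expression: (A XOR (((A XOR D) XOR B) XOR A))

By XOR self-cancellation ((E XOR v) XOR v = E):
= ((A XOR D) XOR B)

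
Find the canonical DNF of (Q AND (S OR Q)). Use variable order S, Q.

(NOT S AND Q) OR (S AND Q)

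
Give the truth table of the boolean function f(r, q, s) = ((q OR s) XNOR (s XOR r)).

r | q | s | Output
------------------
0 | 0 | 0 | 1
0 | 0 | 1 | 1
0 | 1 | 0 | 0
0 | 1 | 1 | 1
1 | 0 | 0 | 0
1 | 0 | 1 | 0
1 | 1 | 0 | 1
1 | 1 | 1 | 0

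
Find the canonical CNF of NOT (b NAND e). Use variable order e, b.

(e OR b) AND (e OR NOT b) AND (NOT e OR b)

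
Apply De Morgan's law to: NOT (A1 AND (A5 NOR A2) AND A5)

NOT A1 OR NOT (A5 NOR A2) OR NOT A5
De Morgan's: NOT(AND of terms) = OR of negations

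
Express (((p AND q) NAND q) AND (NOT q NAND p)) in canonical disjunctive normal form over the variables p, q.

(NOT p AND NOT q) OR (NOT p AND q)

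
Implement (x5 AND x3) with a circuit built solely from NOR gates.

((x5 NOR x5) NOR (x3 NOR x3))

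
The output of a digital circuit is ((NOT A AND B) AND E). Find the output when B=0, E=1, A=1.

Substituting: ((NOT 1 AND 0) AND 1)
= 0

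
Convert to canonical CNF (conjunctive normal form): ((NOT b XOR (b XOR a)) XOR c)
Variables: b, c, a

(b OR c OR NOT a) AND (b OR NOT c OR a) AND (NOT b OR c OR NOT a) AND (NOT b OR NOT c OR a)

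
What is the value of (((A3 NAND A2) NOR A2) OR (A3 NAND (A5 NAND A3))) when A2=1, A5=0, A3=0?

Substituting: (((0 NAND 1) NOR 1) OR (0 NAND (0 NAND 0)))
= 1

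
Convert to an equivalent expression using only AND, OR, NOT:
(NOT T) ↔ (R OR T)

((NOT T) AND (R OR T)) OR (T AND NOT (R OR T))
(Biconditional = both true or both false)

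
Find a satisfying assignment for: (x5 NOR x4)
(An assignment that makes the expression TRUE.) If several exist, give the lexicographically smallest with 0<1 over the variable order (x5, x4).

x5=0, x4=0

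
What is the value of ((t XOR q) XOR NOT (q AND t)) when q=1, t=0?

Substituting: ((0 XOR 1) XOR NOT (1 AND 0))
= 0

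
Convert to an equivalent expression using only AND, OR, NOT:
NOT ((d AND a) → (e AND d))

(d AND a) AND NOT (e AND d)
(Negated implication: NOT(A → B) = A AND NOT B)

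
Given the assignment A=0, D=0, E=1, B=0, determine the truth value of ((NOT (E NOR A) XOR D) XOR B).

Substituting: ((NOT (1 NOR 0) XOR 0) XOR 0)
= 1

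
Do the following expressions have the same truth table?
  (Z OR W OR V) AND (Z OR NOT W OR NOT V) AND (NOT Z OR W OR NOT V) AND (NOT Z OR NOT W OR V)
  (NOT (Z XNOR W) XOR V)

Yes, they are equivalent — the two output columns agree on all 8 assignments:
Z | W | V | Expression 1 | Expression 2
---------------------------------------
0 | 0 | 0 | 0 | 0
0 | 0 | 1 | 1 | 1
0 | 1 | 0 | 1 | 1
0 | 1 | 1 | 0 | 0
1 | 0 | 0 | 1 | 1
1 | 0 | 1 | 0 | 0
1 | 1 | 0 | 0 | 0
1 | 1 | 1 | 1 | 1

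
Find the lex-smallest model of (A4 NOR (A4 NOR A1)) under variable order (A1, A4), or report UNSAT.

A1=1, A4=0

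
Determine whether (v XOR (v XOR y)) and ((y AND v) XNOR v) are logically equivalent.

No. Counterexample: with y=0, v=0, Expression 1 = 0 but Expression 2 = 1.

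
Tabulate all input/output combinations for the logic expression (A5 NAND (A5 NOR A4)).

A5 | A4 | Output
----------------
0 | 0 | 1
0 | 1 | 1
1 | 0 | 1
1 | 1 | 1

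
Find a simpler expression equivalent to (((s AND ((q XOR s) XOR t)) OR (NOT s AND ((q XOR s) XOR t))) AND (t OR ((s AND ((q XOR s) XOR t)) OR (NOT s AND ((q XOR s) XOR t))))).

By absorption (E AND (E OR v) = E) then distribution ((E AND v) OR (E AND NOT v) = E):
= ((q XOR s) XOR t)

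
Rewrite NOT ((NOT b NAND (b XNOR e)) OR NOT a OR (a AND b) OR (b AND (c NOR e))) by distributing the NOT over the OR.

NOT (NOT b NAND (b XNOR e)) AND a AND NOT (a AND b) AND NOT (b AND (c NOR e))
De Morgan's: NOT(OR of terms) = AND of negations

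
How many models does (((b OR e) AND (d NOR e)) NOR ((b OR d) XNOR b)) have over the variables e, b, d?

Satisfying assignments: (0,0,1), (1,0,1)
Count: 2 out of 8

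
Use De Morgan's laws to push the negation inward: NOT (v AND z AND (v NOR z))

NOT v OR NOT z OR NOT (v NOR z)
De Morgan's: NOT(AND of terms) = OR of negations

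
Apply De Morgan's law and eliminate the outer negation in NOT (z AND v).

NOT z OR NOT v
De Morgan's: NOT(AND of terms) = OR of negations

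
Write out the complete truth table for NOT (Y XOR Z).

Y | Z | Output
--------------
0 | 0 | 1
0 | 1 | 0
1 | 0 | 0
1 | 1 | 1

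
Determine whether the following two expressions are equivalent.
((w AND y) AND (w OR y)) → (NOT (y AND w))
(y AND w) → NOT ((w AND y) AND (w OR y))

Yes, Contrapositive is always equivalent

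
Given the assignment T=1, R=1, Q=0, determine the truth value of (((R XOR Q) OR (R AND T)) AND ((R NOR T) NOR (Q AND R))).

Substituting: (((1 XOR 0) OR (1 AND 1)) AND ((1 NOR 1) NOR (0 AND 1)))
= 1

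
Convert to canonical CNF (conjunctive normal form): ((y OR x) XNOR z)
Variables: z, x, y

(z OR x OR NOT y) AND (z OR NOT x OR y) AND (z OR NOT x OR NOT y) AND (NOT z OR x OR y)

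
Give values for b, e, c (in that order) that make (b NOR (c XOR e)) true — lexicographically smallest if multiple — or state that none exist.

b=0, e=0, c=0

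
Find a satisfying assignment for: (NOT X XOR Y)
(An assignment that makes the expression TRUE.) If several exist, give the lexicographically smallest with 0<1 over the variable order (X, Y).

X=0, Y=0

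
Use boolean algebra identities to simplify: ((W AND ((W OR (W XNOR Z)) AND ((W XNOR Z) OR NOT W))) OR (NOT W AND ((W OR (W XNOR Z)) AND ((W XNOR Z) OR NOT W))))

By distribution ((E AND v) OR (E AND NOT v) = E) then distribution ((E OR v) AND (E OR NOT v) = E):
= (W XNOR Z)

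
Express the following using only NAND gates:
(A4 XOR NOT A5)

((A4 NAND (A4 NAND (A5 NAND A5))) NAND ((A5 NAND A5) NAND (A4 NAND (A5 NAND A5))))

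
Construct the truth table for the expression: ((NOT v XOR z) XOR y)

v | z | y | Output
------------------
0 | 0 | 0 | 1
0 | 0 | 1 | 0
0 | 1 | 0 | 0
0 | 1 | 1 | 1
1 | 0 | 0 | 0
1 | 0 | 1 | 1
1 | 1 | 0 | 1
1 | 1 | 1 | 0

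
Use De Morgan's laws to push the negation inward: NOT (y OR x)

NOT y AND NOT x
De Morgan's: NOT(OR of terms) = AND of negations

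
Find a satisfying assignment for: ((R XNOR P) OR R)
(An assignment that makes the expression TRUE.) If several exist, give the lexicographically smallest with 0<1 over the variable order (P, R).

P=0, R=0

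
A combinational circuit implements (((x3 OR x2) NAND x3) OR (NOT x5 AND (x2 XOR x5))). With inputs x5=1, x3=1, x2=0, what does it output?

Substituting: (((1 OR 0) NAND 1) OR (NOT 1 AND (0 XOR 1)))
= 0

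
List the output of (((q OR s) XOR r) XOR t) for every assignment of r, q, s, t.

r | q | s | t | Output
----------------------
0 | 0 | 0 | 0 | 0
0 | 0 | 0 | 1 | 1
0 | 0 | 1 | 0 | 1
0 | 0 | 1 | 1 | 0
0 | 1 | 0 | 0 | 1
0 | 1 | 0 | 1 | 0
0 | 1 | 1 | 0 | 1
0 | 1 | 1 | 1 | 0
1 | 0 | 0 | 0 | 1
1 | 0 | 0 | 1 | 0
1 | 0 | 1 | 0 | 0
1 | 0 | 1 | 1 | 1
1 | 1 | 0 | 0 | 0
1 | 1 | 0 | 1 | 1
1 | 1 | 1 | 0 | 0
1 | 1 | 1 | 1 | 1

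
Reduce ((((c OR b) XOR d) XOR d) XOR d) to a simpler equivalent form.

By XOR self-cancellation ((E XOR v) XOR v = E):
= ((c OR b) XOR d)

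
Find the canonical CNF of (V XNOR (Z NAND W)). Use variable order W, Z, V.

(W OR Z OR V) AND (W OR NOT Z OR V) AND (NOT W OR Z OR V) AND (NOT W OR NOT Z OR NOT V)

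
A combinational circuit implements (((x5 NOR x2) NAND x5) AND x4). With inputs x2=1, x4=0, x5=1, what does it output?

Substituting: (((1 NOR 1) NAND 1) AND 0)
= 0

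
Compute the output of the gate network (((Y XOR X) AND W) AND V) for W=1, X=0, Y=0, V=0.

Substituting: (((0 XOR 0) AND 1) AND 0)
= 0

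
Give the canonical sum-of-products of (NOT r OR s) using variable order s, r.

Σm(0, 2, 3) = (NOT s AND NOT r) OR (s AND NOT r) OR (s AND r)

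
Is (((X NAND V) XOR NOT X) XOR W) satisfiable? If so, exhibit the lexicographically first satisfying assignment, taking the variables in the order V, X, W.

V=0, X=0, W=1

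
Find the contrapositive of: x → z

Contrapositive: NOT z → NOT x
Note: A statement and its contrapositive are logically equivalent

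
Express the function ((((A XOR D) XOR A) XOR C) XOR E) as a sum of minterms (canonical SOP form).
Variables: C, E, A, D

Σm(1, 3, 4, 6, 8, 10, 13, 15) = (NOT C AND NOT E AND NOT A AND D) OR (NOT C AND NOT E AND A AND D) OR (NOT C AND E AND NOT A AND NOT D) OR (NOT C AND E AND A AND NOT D) OR (C AND NOT E AND NOT A AND NOT D) OR (C AND NOT E AND A AND NOT D) OR (C AND E AND NOT A AND D) OR (C AND E AND A AND D)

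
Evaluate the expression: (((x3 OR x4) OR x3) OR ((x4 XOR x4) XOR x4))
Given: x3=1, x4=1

Substituting: (((1 OR 1) OR 1) OR ((1 XOR 1) XOR 1))
= 1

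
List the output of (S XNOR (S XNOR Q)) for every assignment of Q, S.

Q | S | Output
--------------
0 | 0 | 0
0 | 1 | 0
1 | 0 | 1
1 | 1 | 1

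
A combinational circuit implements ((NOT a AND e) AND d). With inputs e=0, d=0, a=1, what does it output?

Substituting: ((NOT 1 AND 0) AND 0)
= 0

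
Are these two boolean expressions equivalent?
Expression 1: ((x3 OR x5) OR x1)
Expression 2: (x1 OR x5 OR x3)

Yes, they are equivalent — the two output columns agree on all 8 assignments:
x1 | x5 | x3 | Expression 1 | Expression 2
------------------------------------------
0 | 0 | 0 | 0 | 0
0 | 0 | 1 | 1 | 1
0 | 1 | 0 | 1 | 1
0 | 1 | 1 | 1 | 1
1 | 0 | 0 | 1 | 1
1 | 0 | 1 | 1 | 1
1 | 1 | 0 | 1 | 1
1 | 1 | 1 | 1 | 1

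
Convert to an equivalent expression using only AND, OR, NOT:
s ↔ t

(s AND t) OR (NOT s AND NOT t)
(Biconditional = both true or both false)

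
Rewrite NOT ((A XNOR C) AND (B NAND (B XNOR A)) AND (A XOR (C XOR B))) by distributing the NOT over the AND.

NOT (A XNOR C) OR NOT (B NAND (B XNOR A)) OR NOT (A XOR (C XOR B))
De Morgan's: NOT(AND of terms) = OR of negations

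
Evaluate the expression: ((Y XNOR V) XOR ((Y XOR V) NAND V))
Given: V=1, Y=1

Substituting: ((1 XNOR 1) XOR ((1 XOR 1) NAND 1))
= 0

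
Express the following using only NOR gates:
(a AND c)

((a NOR a) NOR (c NOR c))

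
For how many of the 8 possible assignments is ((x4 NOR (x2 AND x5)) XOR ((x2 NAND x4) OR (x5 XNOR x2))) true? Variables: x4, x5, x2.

Satisfying assignments: (0,1,1), (1,0,0), (1,1,0), (1,1,1)
Count: 4 out of 8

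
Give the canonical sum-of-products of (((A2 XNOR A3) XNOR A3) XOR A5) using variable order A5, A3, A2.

Σm(1, 3, 4, 6) = (NOT A5 AND NOT A3 AND A2) OR (NOT A5 AND A3 AND A2) OR (A5 AND NOT A3 AND NOT A2) OR (A5 AND A3 AND NOT A2)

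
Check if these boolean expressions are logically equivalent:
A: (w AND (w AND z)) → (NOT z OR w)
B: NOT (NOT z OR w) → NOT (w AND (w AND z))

Yes, Contrapositive is always equivalent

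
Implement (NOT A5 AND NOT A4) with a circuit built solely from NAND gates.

(((A5 NAND A5) NAND (A4 NAND A4)) NAND ((A5 NAND A5) NAND (A4 NAND A4)))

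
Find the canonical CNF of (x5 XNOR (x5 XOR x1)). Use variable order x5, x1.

(x5 OR NOT x1) AND (NOT x5 OR NOT x1)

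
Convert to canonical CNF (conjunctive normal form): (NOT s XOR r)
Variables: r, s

(r OR NOT s) AND (NOT r OR s)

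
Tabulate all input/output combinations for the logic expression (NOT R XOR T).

T | R | Output
--------------
0 | 0 | 1
0 | 1 | 0
1 | 0 | 0
1 | 1 | 1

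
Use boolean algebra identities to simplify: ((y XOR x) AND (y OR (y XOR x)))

By absorption (E AND (E OR v) = E):
= (y XOR x)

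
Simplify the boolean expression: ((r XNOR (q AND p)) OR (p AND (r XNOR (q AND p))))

By absorption (E OR (E AND v) = E):
= (r XNOR (q AND p))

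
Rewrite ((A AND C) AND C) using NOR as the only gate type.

((((A NOR A) NOR (C NOR C)) NOR ((A NOR A) NOR (C NOR C))) NOR (C NOR C))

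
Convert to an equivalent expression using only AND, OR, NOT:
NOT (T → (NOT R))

T AND R
(Negated implication: NOT(A → B) = A AND NOT B)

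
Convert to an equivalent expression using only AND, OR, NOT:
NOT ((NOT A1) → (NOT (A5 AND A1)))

(NOT A1) AND (A5 AND A1)
(Negated implication: NOT(A → B) = A AND NOT B)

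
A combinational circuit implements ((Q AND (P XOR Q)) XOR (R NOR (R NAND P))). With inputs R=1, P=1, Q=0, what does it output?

Substituting: ((0 AND (1 XOR 0)) XOR (1 NOR (1 NAND 1)))
= 0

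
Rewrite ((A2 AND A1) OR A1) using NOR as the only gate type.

((((A2 NOR A2) NOR (A1 NOR A1)) NOR A1) NOR (((A2 NOR A2) NOR (A1 NOR A1)) NOR A1))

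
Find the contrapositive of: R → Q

Contrapositive: NOT Q → NOT R
Note: A statement and its contrapositive are logically equivalent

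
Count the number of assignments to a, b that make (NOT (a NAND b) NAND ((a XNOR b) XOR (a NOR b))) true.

Satisfying assignments: (0,0), (0,1), (1,0)
Count: 3 out of 4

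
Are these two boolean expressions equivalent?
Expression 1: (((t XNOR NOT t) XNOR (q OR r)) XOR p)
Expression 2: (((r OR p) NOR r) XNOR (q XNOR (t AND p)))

No. Counterexample: with t=0, r=1, q=0, p=1, Expression 1 = 1 but Expression 2 = 0.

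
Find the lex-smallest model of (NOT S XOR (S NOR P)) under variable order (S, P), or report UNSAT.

S=0, P=1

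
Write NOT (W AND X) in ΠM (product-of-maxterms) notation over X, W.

ΠM(3) = (NOT X OR NOT W)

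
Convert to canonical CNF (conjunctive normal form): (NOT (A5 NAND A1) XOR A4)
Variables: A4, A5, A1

(A4 OR A5 OR A1) AND (A4 OR A5 OR NOT A1) AND (A4 OR NOT A5 OR A1) AND (NOT A4 OR NOT A5 OR NOT A1)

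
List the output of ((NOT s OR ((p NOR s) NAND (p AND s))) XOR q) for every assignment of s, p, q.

s | p | q | Output
------------------
0 | 0 | 0 | 1
0 | 0 | 1 | 0
0 | 1 | 0 | 1
0 | 1 | 1 | 0
1 | 0 | 0 | 1
1 | 0 | 1 | 0
1 | 1 | 0 | 1
1 | 1 | 1 | 0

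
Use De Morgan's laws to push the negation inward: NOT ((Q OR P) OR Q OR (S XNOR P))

NOT (Q OR P) AND NOT Q AND NOT (S XNOR P)
De Morgan's: NOT(OR of terms) = AND of negations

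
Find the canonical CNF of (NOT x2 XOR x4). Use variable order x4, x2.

(x4 OR NOT x2) AND (NOT x4 OR x2)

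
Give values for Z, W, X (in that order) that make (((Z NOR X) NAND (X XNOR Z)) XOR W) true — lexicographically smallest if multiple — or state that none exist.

Z=0, W=0, X=1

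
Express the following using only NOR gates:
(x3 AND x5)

((x3 NOR x3) NOR (x5 NOR x5))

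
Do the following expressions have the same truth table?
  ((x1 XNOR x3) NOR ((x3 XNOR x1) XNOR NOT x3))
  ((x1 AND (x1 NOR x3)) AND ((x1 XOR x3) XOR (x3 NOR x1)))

No. Counterexample: with x3=0, x1=1, Expression 1 = 1 but Expression 2 = 0.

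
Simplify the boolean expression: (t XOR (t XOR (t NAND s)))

By XOR self-cancellation ((E XOR v) XOR v = E):
= (t NAND s)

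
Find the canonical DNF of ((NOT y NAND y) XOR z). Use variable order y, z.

(NOT y AND NOT z) OR (y AND NOT z)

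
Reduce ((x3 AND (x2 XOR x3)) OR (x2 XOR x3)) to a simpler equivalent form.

By absorption (E OR (E AND v) = E):
= (x2 XOR x3)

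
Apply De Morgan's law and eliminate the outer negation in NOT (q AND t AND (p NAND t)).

NOT q OR NOT t OR NOT (p NAND t)
De Morgan's: NOT(AND of terms) = OR of negations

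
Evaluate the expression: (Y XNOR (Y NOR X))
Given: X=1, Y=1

Substituting: (1 XNOR (1 NOR 1))
= 0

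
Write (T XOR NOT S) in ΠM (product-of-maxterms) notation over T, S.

ΠM(1, 2) = (T OR NOT S) AND (NOT T OR S)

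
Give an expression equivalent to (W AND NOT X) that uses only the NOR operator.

((W NOR W) NOR ((X NOR X) NOR (X NOR X)))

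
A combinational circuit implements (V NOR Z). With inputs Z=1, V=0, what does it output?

Substituting: (0 NOR 1)
= 0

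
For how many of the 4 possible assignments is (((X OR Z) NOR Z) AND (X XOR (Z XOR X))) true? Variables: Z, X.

No assignment satisfies the expression.
Count: 0 out of 4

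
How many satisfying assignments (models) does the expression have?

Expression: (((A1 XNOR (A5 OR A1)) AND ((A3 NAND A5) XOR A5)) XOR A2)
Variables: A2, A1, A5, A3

Satisfying assignments: (0,0,0,0), (0,0,0,1), (0,1,0,0), (0,1,0,1), (0,1,1,1), (1,0,1,0), (1,0,1,1), (1,1,1,0)
Count: 8 out of 16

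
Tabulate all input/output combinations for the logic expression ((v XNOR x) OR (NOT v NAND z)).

z | x | v | Output
------------------
0 | 0 | 0 | 1
0 | 0 | 1 | 1
0 | 1 | 0 | 1
0 | 1 | 1 | 1
1 | 0 | 0 | 1
1 | 0 | 1 | 1
1 | 1 | 0 | 0
1 | 1 | 1 | 1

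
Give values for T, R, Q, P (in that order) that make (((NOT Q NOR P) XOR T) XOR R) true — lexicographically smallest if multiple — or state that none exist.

T=0, R=0, Q=1, P=0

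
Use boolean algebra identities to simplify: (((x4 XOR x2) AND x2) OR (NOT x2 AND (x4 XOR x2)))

By distribution ((E AND v) OR (E AND NOT v) = E):
= (x4 XOR x2)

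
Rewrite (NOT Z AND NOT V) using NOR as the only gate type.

(((Z NOR Z) NOR (Z NOR Z)) NOR ((V NOR V) NOR (V NOR V)))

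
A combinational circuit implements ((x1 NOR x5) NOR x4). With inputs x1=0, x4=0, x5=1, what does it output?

Substituting: ((0 NOR 1) NOR 0)
= 1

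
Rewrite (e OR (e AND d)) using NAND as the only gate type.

((e NAND e) NAND (((e NAND d) NAND (e NAND d)) NAND ((e NAND d) NAND (e NAND d))))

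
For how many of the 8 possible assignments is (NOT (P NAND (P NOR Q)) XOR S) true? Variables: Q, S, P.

Satisfying assignments: (0,1,0), (0,1,1), (1,1,0), (1,1,1)
Count: 4 out of 8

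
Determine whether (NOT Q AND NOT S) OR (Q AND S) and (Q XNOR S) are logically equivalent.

Yes, they are equivalent — the two output columns agree on all 4 assignments:
Q | S | Expression 1 | Expression 2
-----------------------------------
0 | 0 | 1 | 1
0 | 1 | 0 | 0
1 | 0 | 0 | 0
1 | 1 | 1 | 1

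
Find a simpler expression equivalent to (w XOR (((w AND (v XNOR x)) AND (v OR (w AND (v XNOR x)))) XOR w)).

By XOR self-cancellation ((E XOR v) XOR v = E) then absorption (E AND (E OR v) = E):
= (w AND (v XNOR x))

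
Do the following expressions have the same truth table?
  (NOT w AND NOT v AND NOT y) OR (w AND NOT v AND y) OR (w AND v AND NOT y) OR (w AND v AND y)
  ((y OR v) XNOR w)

Yes, they are equivalent — the two output columns agree on all 8 assignments:
w | v | y | Expression 1 | Expression 2
---------------------------------------
0 | 0 | 0 | 1 | 1
0 | 0 | 1 | 0 | 0
0 | 1 | 0 | 0 | 0
0 | 1 | 1 | 0 | 0
1 | 0 | 0 | 0 | 0
1 | 0 | 1 | 1 | 1
1 | 1 | 0 | 1 | 1
1 | 1 | 1 | 1 | 1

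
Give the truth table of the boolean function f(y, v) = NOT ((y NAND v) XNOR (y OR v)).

y | v | Output
--------------
0 | 0 | 1
0 | 1 | 0
1 | 0 | 0
1 | 1 | 1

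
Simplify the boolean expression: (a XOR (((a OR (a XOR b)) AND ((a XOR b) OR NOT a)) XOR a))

By XOR self-cancellation ((E XOR v) XOR v = E) then distribution ((E OR v) AND (E OR NOT v) = E):
= (a XOR b)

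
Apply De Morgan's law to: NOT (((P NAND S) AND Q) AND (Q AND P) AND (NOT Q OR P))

NOT ((P NAND S) AND Q) OR NOT (Q AND P) OR NOT (NOT Q OR P)
De Morgan's: NOT(AND of terms) = OR of negations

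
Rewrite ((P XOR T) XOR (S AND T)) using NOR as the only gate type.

((((((((P NOR T) NOR (P NOR T)) NOR ((P NOR T) NOR (P NOR T))) NOR ((((P NOR P) NOR (T NOR T)) NOR ((P NOR P) NOR (T NOR T))) NOR (((P NOR P) NOR (T NOR T)) NOR ((P NOR P) NOR (T NOR T))))) NOR ((S NOR S) NOR (T NOR T))) NOR (((((P NOR T) NOR (P NOR T)) NOR ((P NOR T) NOR (P NOR T))) NOR ((((P NOR P) NOR (T NOR T)) NOR ((P NOR P) NOR (T NOR T))) NOR (((P NOR P) NOR (T NOR T)) NOR ((P NOR P) NOR (T NOR T))))) NOR ((S NOR S) NOR (T NOR T)))) NOR ((((((P NOR T) NOR (P NOR T)) NOR ((P NOR T) NOR (P NOR T))) NOR ((((P NOR P) NOR (T NOR T)) NOR ((P NOR P) NOR (T NOR T))) NOR (((P NOR P) NOR (T NOR T)) NOR ((P NOR P) NOR (T NOR T))))) NOR ((S NOR S) NOR (T NOR T))) NOR (((((P NOR T) NOR (P NOR T)) NOR ((P NOR T) NOR (P NOR T))) NOR ((((P NOR P) NOR (T NOR T)) NOR ((P NOR P) NOR (T NOR T))) NOR (((P NOR P) NOR (T NOR T)) NOR ((P NOR P) NOR (T NOR T))))) NOR ((S NOR S) NOR (T NOR T))))) NOR ((((((((P NOR T) NOR (P NOR T)) NOR ((P NOR T) NOR (P NOR T))) NOR ((((P NOR P) NOR (T NOR T)) NOR ((P NOR P) NOR (T NOR T))) NOR (((P NOR P) NOR (T NOR T)) NOR ((P NOR P) NOR (T NOR T))))) NOR ((((P NOR T) NOR (P NOR T)) NOR ((P NOR T) NOR (P NOR T))) NOR ((((P NOR P) NOR (T NOR T)) NOR ((P NOR P) NOR (T NOR T))) NOR (((P NOR P) NOR (T NOR T)) NOR ((P NOR P) NOR (T NOR T)))))) NOR (((S NOR S) NOR (T NOR T)) NOR ((S NOR S) NOR (T NOR T)))) NOR ((((((P NOR T) NOR (P NOR T)) NOR ((P NOR T) NOR (P NOR T))) NOR ((((P NOR P) NOR (T NOR T)) NOR ((P NOR P) NOR (T NOR T))) NOR (((P NOR P) NOR (T NOR T)) NOR ((P NOR P) NOR (T NOR T))))) NOR ((((P NOR T) NOR (P NOR T)) NOR ((P NOR T) NOR (P NOR T))) NOR ((((P NOR P) NOR (T NOR T)) NOR ((P NOR P) NOR (T NOR T))) NOR (((P NOR P) NOR (T NOR T)) NOR ((P NOR P) NOR (T NOR T)))))) NOR (((S NOR S) NOR (T NOR T)) NOR ((S NOR S) NOR (T NOR T))))) NOR (((((((P NOR T) NOR (P NOR T)) NOR ((P NOR T) NOR (P NOR T))) NOR ((((P NOR P) NOR (T NOR T)) NOR ((P NOR P) NOR (T NOR T))) NOR (((P NOR P) NOR (T NOR T)) NOR ((P NOR P) NOR (T NOR T))))) NOR ((((P NOR T) NOR (P NOR T)) NOR ((P NOR T) NOR (P NOR T))) NOR ((((P NOR P) NOR (T NOR T)) NOR ((P NOR P) NOR (T NOR T))) NOR (((P NOR P) NOR (T NOR T)) NOR ((P NOR P) NOR (T NOR T)))))) NOR (((S NOR S) NOR (T NOR T)) NOR ((S NOR S) NOR (T NOR T)))) NOR ((((((P NOR T) NOR (P NOR T)) NOR ((P NOR T) NOR (P NOR T))) NOR ((((P NOR P) NOR (T NOR T)) NOR ((P NOR P) NOR (T NOR T))) NOR (((P NOR P) NOR (T NOR T)) NOR ((P NOR P) NOR (T NOR T))))) NOR ((((P NOR T) NOR (P NOR T)) NOR ((P NOR T) NOR (P NOR T))) NOR ((((P NOR P) NOR (T NOR T)) NOR ((P NOR P) NOR (T NOR T))) NOR (((P NOR P) NOR (T NOR T)) NOR ((P NOR P) NOR (T NOR T)))))) NOR (((S NOR S) NOR (T NOR T)) NOR ((S NOR S) NOR (T NOR T)))))))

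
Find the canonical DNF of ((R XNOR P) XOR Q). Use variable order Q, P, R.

(NOT Q AND NOT P AND NOT R) OR (NOT Q AND P AND R) OR (Q AND NOT P AND R) OR (Q AND P AND NOT R)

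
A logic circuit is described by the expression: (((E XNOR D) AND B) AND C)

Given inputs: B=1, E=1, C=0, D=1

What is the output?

Substituting: (((1 XNOR 1) AND 1) AND 0)
= 0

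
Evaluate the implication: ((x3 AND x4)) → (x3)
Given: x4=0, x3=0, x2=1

Antecedent ((x3 AND x4)) = 0; consequent (x3) = 0.
0 → 0 = 1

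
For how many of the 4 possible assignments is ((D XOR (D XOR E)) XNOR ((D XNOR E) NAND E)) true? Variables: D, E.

Satisfying assignments: (0,1)
Count: 1 out of 4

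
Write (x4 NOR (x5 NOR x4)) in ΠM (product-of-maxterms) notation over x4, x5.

ΠM(0, 2, 3) = (x4 OR x5) AND (NOT x4 OR x5) AND (NOT x4 OR NOT x5)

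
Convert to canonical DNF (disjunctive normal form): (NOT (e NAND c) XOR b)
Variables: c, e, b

(NOT c AND NOT e AND b) OR (NOT c AND e AND b) OR (c AND NOT e AND b) OR (c AND e AND NOT b)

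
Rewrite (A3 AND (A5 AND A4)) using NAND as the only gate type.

((A3 NAND ((A5 NAND A4) NAND (A5 NAND A4))) NAND (A3 NAND ((A5 NAND A4) NAND (A5 NAND A4))))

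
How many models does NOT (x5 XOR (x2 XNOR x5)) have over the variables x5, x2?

Satisfying assignments: (0,1), (1,1)
Count: 2 out of 4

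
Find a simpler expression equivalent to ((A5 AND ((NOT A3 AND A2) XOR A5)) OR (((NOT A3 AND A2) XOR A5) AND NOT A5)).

By distribution ((E AND v) OR (E AND NOT v) = E):
= ((NOT A3 AND A2) XOR A5)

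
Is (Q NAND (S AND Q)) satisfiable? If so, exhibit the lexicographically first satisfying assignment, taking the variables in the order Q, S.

Q=0, S=0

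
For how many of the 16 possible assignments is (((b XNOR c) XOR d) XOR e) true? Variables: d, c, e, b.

Satisfying assignments: (0,0,0,0), (0,0,1,1), (0,1,0,1), (0,1,1,0), (1,0,0,1), (1,0,1,0), (1,1,0,0), (1,1,1,1)
Count: 8 out of 16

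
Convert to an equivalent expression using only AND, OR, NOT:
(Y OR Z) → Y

NOT (Y OR Z) OR Y
(Implication elimination: A → B = NOT A OR B)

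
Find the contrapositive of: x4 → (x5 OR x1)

Contrapositive: NOT (x5 OR x1) → NOT x4
Note: A statement and its contrapositive are logically equivalent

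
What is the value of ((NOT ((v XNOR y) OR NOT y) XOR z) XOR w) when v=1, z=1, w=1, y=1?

Substituting: ((NOT ((1 XNOR 1) OR NOT 1) XOR 1) XOR 1)
= 0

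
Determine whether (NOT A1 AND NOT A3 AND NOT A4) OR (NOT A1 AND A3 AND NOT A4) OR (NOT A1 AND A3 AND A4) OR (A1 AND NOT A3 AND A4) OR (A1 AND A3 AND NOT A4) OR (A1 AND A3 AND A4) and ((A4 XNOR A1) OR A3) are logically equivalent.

Yes, they are equivalent — the two output columns agree on all 8 assignments:
A1 | A3 | A4 | Expression 1 | Expression 2
------------------------------------------
0 | 0 | 0 | 1 | 1
0 | 0 | 1 | 0 | 0
0 | 1 | 0 | 1 | 1
0 | 1 | 1 | 1 | 1
1 | 0 | 0 | 0 | 0
1 | 0 | 1 | 1 | 1
1 | 1 | 0 | 1 | 1
1 | 1 | 1 | 1 | 1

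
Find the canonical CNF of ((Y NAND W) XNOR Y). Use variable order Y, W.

(Y OR W) AND (Y OR NOT W) AND (NOT Y OR NOT W)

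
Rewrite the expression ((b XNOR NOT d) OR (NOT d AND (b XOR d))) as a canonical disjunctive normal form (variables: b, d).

(NOT b AND d) OR (b AND NOT d)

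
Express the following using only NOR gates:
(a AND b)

((a NOR a) NOR (b NOR b))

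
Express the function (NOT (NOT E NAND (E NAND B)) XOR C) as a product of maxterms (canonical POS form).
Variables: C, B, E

ΠM(1, 3, 4, 6) = (C OR B OR NOT E) AND (C OR NOT B OR NOT E) AND (NOT C OR B OR E) AND (NOT C OR NOT B OR E)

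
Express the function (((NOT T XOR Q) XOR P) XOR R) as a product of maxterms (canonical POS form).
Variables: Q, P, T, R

ΠM(1, 2, 4, 7, 8, 11, 13, 14) = (Q OR P OR T OR NOT R) AND (Q OR P OR NOT T OR R) AND (Q OR NOT P OR T OR R) AND (Q OR NOT P OR NOT T OR NOT R) AND (NOT Q OR P OR T OR R) AND (NOT Q OR P OR NOT T OR NOT R) AND (NOT Q OR NOT P OR T OR NOT R) AND (NOT Q OR NOT P OR NOT T OR R)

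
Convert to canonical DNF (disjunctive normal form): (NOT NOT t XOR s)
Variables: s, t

(NOT s AND t) OR (s AND NOT t)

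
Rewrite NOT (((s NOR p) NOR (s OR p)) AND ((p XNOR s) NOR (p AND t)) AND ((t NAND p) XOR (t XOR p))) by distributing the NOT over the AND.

NOT ((s NOR p) NOR (s OR p)) OR NOT ((p XNOR s) NOR (p AND t)) OR NOT ((t NAND p) XOR (t XOR p))
De Morgan's: NOT(AND of terms) = OR of negations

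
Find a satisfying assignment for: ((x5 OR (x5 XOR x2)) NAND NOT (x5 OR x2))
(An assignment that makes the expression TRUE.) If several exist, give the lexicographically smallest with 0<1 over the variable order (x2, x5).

x2=0, x5=0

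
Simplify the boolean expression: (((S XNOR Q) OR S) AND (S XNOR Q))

By absorption (E AND (E OR v) = E):
= (S XNOR Q)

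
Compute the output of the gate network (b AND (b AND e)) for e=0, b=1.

Substituting: (1 AND (1 AND 0))
= 0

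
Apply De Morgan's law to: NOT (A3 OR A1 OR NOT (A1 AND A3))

NOT A3 AND NOT A1 AND (A1 AND A3)
De Morgan's: NOT(OR of terms) = AND of negations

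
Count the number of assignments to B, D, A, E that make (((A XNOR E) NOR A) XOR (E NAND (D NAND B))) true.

Satisfying assignments: (0,0,0,0), (0,0,0,1), (0,0,1,0), (0,1,0,0), (0,1,0,1), (0,1,1,0), (1,0,0,0), (1,0,0,1), (1,0,1,0), (1,1,0,0), (1,1,1,0), (1,1,1,1)
Count: 12 out of 16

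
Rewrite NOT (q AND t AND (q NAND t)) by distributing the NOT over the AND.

NOT q OR NOT t OR NOT (q NAND t)
De Morgan's: NOT(AND of terms) = OR of negations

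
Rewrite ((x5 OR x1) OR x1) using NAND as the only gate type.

((((x5 NAND x5) NAND (x1 NAND x1)) NAND ((x5 NAND x5) NAND (x1 NAND x1))) NAND (x1 NAND x1))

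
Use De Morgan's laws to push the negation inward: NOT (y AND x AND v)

NOT y OR NOT x OR NOT v
De Morgan's: NOT(AND of terms) = OR of negations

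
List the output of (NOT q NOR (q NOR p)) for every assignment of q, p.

q | p | Output
--------------
0 | 0 | 0
0 | 1 | 0
1 | 0 | 1
1 | 1 | 1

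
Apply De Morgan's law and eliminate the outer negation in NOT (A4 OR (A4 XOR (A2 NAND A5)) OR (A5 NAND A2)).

NOT A4 AND NOT (A4 XOR (A2 NAND A5)) AND NOT (A5 NAND A2)
De Morgan's: NOT(OR of terms) = AND of negations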